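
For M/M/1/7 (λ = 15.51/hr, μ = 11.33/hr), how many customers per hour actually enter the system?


ρ = 1.3689; P_K = (1−ρ)ρ^7/(1−ρ^8) = 0.293285
λ_eff = λ(1 − P_K) = 15.51·(1 − 0.293285) = 15.51·0.706715 = 10.9612 /hr

Final: 10.9612 /hr


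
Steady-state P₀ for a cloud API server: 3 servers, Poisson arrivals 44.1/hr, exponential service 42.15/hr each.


a = λ/μ = 44.1/42.15 = 1.0463; ρ = a/c = 0.3488
Σ_{k=0}^{2} a^k/k! (terms k=0..2) = 1.00000 + 1.04626 + 0.54733 = 2.59360
Tail: a^3/(3!(1−ρ)) = 1.14531/(6·0.6512) = 0.29311
P₀ = 1/(2.59360 + 0.29311) = 1/2.88670 = 0.346416

Final: 0.346416


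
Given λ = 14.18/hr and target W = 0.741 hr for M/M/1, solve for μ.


W = 1/(μ−λ) ⇒ μ − λ = 1/W = 1/0.741 = 1.3495
μ = λ + 1/W = 14.18 + 1.3495 = 15.5295 per hr

Final: 15.5295 /hr


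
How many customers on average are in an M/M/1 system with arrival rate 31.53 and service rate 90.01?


ρ = λ/μ = 31.53/90.01 = 0.3503
L = ρ/(1−ρ) = 0.3503/(1 − 0.3503) = 0.3503/0.6497 = 0.5392

Final: 0.5392


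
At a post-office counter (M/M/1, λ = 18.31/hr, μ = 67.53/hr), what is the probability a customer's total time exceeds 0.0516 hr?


W ~ Exponential(μ−λ) for M/M/1.
μ − λ = 67.53 − 18.31 = 49.2200
P(W > t) = e^{−(μ−λ)t} = e^{−2.5398} = 0.078886

Final: 0.078886


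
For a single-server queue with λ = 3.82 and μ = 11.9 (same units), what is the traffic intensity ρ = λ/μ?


ρ = λ/μ = 3.82/11.9 = 0.3210

Final: 0.3210


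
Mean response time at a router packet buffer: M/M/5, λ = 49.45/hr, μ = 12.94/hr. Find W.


a = 3.8215; ρ = 0.7643; P₀ = 0.016913
Lq = P₀·a^c·ρ/(c!(1−ρ)²) = 1.58028
Wq = Lq/λ = 1.58028/49.45 = 0.03196 hr
W = Wq + 1/μ = 0.03196 + 0.07728 = 0.10924 hr

Final: 0.10924 hr


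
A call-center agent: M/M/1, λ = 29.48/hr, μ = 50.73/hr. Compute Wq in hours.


ρ = 29.48/50.73 = 0.5811
Wq = ρ/(μ−λ) = 0.5811/(50.73 − 29.48) = 0.5811/21.25 = 0.02735 hr

Final: 0.02735 hr


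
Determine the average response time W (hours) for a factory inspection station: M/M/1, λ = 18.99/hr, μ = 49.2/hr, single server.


W = 1/(μ−λ) = 1/(49.2 − 18.99) = 1/30.21 = 0.03310 hr

Final: 0.03310 hr


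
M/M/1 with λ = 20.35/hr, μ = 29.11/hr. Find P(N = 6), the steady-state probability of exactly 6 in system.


ρ = 20.35/29.11 = 0.6991
P_n = (1−ρ)·ρ^n = (1 − 0.6991)·0.6991^6 = 0.3009·0.116717 = 0.035123

Final: 0.035123


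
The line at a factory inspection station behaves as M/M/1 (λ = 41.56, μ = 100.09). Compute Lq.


ρ = 41.56/100.09 = 0.4152
Lq = ρ²/(1−ρ) = 0.1724/0.5848 = 0.2948

Final: 0.2948


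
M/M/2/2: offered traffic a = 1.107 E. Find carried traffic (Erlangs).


B(2,1.107) = 0.225289 (Erlang-B)
Carried load = a(1 − B) = 1.107·(1 − 0.225289) = 1.107·0.774711 = 0.8576 E

Final: 0.8576 Erlangs


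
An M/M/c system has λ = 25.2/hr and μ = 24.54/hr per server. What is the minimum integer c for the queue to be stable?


Stability requires cμ > λ ⇔ c > λ/μ.
λ/μ = 25.2/24.54 = 1.0269
Minimum integer c = ⌊1.0269⌋ + 1 = 2
Check: 2·24.54 = 49.08 > 25.2, while 1·24.54 = 24.54 ≤ 25.2

Final: 2 servers


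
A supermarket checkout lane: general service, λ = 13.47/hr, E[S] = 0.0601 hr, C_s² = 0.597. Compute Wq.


ρ = λ·E[S] = 13.47·0.0601 = 0.8095
E[S²] = E[S]²(1+C_s²) = 0.0601²·(1+0.597) = 0.005768
Wq = λ·E[S²]/(2(1−ρ)) = 13.47·0.005768/(2·0.1905) = 0.20399 hr

Final: 0.20399 hr


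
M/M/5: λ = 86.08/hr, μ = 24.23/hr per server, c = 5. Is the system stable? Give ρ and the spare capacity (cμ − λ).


Total capacity cμ = 5·24.23 = 121.15/hr
ρ = λ/(cμ) = 86.08/121.15 = 0.7105
Stable ⇔ ρ < 1: YES
Spare capacity = cμ − λ = 121.15 − 86.08 = 35.07/hr

Final: ρ = 0.7105; stable; margin = 35.07/hr


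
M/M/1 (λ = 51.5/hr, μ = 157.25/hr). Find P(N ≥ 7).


ρ = 51.5/157.25 = 0.3275
P(N ≥ n) = ρ^n = 0.3275^7 = 0.0004041

Final: 0.0004041


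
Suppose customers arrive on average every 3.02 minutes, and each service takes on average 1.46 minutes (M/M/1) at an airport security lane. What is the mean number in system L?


λ = 60/3.02 = 19.8675 /hr
μ = 60/1.46 = 41.0959 /hr
ρ = λ/μ = 19.8675/41.0959 = 0.4834
L = ρ/(1−ρ) = 0.4834/0.5166 = 0.9359

Final: 0.9359


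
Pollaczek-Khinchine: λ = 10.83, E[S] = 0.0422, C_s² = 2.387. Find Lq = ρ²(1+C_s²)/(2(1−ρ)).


ρ = λ·E[S] = 10.83·0.0422 = 0.4570
Lq = ρ²(1+C_s²)/(2(1−ρ)) = 0.2089·(1+2.387)/(2·0.5430)
= 0.2089·3.3870/1.0859 = 0.65146

Final: 0.65146


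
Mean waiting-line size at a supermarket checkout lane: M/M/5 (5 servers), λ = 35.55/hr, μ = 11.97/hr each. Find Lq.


a = λ/μ = 2.9699; ρ = a/5 = 0.5940
P₀ = 0.048239
Lq = P₀·a^c·ρ / (c!·(1−ρ)²) = 0.048239·231.06133·0.5940/(120·0.16485)
= 0.33468

Final: 0.33468


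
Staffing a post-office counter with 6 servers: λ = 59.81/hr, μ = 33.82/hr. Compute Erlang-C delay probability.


a = λ/μ = 1.7685; ρ = a/6 = 0.2947
P₀ = 0.170473 (from M/M/c formula)
C(c,a) = [a^c/(c!(1−ρ))]·P₀ = [30.59153/(720·0.7053)]·0.170473
= 0.06025·0.170473 = 0.010270

Final: 0.010270


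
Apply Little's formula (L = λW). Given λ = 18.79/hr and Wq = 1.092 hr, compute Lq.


Lq = λWq = 18.79·1.092 = 20.5187

Final: 20.5187


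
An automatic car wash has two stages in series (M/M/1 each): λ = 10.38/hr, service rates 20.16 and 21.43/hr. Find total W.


Each node sees arrival rate λ = 10.38/hr (tandem ⇒ throughput preserved).
W₁ = 1/(μ₁−λ) = 1/(20.16−10.38) = 0.10225 hr
W₂ = 1/(μ₂−λ) = 1/(21.43−10.38) = 0.09050 hr
W_total = W₁ + W₂ = 0.10225 + 0.09050 = 0.19275 hr

Final: 0.19275 hr


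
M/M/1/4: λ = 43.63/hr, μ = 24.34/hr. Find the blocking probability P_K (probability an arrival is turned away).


ρ = λ/μ = 43.63/24.34 = 1.7925
P_K = (1−ρ)ρ^K/(1−ρ^(K+1)) = (-0.7925·10.324251)/(1 − 18.506453)
= -8.182202/-17.506453 = 0.467382

Final: 0.467382


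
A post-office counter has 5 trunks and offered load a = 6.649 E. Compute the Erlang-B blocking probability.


B(c,a) = (a^c/c!) / Σ_{k=0}^{c} a^k/k!
a^5/5! = 108.293008
Σ terms (k=0..5): 1.00000 + 6.64900 + 22.10460 + 48.99116 + 81.43556 + 108.29301 = 268.473332
B = 108.293008/268.473332 = 0.403366

Final: 0.403366


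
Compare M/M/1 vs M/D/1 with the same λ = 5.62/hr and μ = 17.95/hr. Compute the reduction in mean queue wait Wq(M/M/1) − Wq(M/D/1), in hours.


ρ = 5.62/17.95 = 0.3131
Wq(M/M/1) = ρ/(μ−λ) = 0.3131/12.33 = 0.02539 hr
Wq(M/D/1) = ρ/(2(μ−λ)) = 0.01270 hr
Savings = 0.02539 − 0.01270 = 0.01270 hr

Final: 0.01270 hr


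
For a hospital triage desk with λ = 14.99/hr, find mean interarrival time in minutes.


Mean interarrival time = 1/λ = 1/14.99 hour = 0.06671 hour
In minutes: 0.06671 × 60 = 4.0027 min

Final: 4.0027 min


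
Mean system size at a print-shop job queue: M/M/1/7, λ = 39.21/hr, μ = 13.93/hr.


ρ = 39.21/13.93 = 2.8148
L = ρ[1 − (K+1)ρ^K + Kρ^(K+1)] / [(1−ρ)(1−ρ^(K+1))]
Numerator: 2.8148·(1 − 8·1399.974358 + 7·3940.631340) = 46122.062987
Denominator: (-1.8148)·(-3939.631340) = 7149.596574
L = 46122.062987/7149.596574 = 6.4510

Final: 6.4510


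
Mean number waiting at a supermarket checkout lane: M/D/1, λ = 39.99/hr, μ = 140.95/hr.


ρ = 39.99/140.95 = 0.2837
M/D/1: Lq = ρ²/(2(1−ρ)) = 0.08050/(2·0.7163) = 0.05619

Final: 0.05619


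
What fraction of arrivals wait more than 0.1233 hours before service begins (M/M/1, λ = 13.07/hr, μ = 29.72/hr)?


ρ = 13.07/29.72 = 0.4398
P(Wq > t) = ρ·e^{−(μ−λ)t} = 0.4398·e^{−2.0529}
= 0.4398·0.128356 = 0.056447

Final: 0.056447


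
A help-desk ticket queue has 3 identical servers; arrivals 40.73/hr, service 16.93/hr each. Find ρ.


ρ = λ/(cμ) = 40.73/(3·16.93) = 40.73/50.79 = 0.8019

Final: 0.8019


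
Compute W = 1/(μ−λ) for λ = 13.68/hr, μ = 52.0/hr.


W = 1/(μ−λ) = 1/(52.0 − 13.68) = 1/38.32 = 0.02610 hr

Final: 0.02610 hr


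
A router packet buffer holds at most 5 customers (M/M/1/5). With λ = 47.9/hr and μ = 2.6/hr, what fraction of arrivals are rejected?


ρ = λ/μ = 47.9/2.6 = 18.4231
P_K = (1−ρ)ρ^K/(1−ρ^(K+1)) = (-17.4231·2122319.806931)/(1 − 39099661.058466)
= -36977341.251535/-39099660.058466 = 0.945720

Final: 0.945720


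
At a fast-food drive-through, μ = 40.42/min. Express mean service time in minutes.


Mean service time = 1/μ = 1/40.42 minute = 0.02474 minute
In minutes: 0.02474 × 1 = 0.02474 min

Final: 0.02474 min


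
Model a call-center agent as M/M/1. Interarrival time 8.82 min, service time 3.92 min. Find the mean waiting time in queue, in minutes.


λ = 60/8.82 = 6.8027 /hr
μ = 60/3.92 = 15.3061 /hr
ρ = λ/μ = 6.8027/15.3061 = 0.4444
Wq = ρ/(μ−λ) = 0.4444/(15.3061−6.8027) = 0.05227 hr
In minutes: 0.05227·60 = 3.136 min

Final: 3.136 min


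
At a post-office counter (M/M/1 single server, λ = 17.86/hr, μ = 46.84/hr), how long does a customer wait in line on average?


ρ = 17.86/46.84 = 0.3813
Wq = ρ/(μ−λ) = 0.3813/(46.84 − 17.86) = 0.3813/28.98 = 0.01316 hr

Final: 0.01316 hr


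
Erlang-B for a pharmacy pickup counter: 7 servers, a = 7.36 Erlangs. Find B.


B(c,a) = (a^c/c!) / Σ_{k=0}^{c} a^k/k!
a^7/7! = 232.120856
Σ terms (k=0..7): 1.00000 + 7.36000 + 27.08480 + 66.44804 + 122.26440 + 179.97319 + 220.76712 + 232.12086 = 857.018411
B = 232.120856/857.018411 = 0.270847

Final: 0.270847


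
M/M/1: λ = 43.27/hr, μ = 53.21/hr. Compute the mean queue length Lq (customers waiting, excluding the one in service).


ρ = 43.27/53.21 = 0.8132
Lq = ρ²/(1−ρ) = 0.6613/0.1868 = 3.5399

Final: 3.5399


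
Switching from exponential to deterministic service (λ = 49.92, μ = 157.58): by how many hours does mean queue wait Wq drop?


ρ = 49.92/157.58 = 0.3168
Wq(M/M/1) = ρ/(μ−λ) = 0.3168/107.66 = 0.002943 hr
Wq(M/D/1) = ρ/(2(μ−λ)) = 0.001471 hr
Savings = 0.002943 − 0.001471 = 0.001471 hr

Final: 0.001471 hr


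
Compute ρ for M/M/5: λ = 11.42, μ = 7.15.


ρ = λ/(cμ) = 11.42/(5·7.15) = 11.42/35.75 = 0.3194

Final: 0.3194


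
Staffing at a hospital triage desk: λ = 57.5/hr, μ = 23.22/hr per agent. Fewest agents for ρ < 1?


Stability requires cμ > λ ⇔ c > λ/μ.
λ/μ = 57.5/23.22 = 2.4763
Minimum integer c = ⌊2.4763⌋ + 1 = 3
Check: 3·23.22 = 69.66 > 57.5, while 2·23.22 = 46.44 ≤ 57.5

Final: 3 servers


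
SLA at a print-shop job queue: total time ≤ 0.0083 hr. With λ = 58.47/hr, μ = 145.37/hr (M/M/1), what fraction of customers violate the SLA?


W ~ Exponential(μ−λ) for M/M/1.
μ − λ = 145.37 − 58.47 = 86.9000
P(W > t) = e^{−(μ−λ)t} = e^{−0.7213} = 0.486134

Final: 0.486134


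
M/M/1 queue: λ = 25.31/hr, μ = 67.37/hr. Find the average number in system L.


ρ = λ/μ = 25.31/67.37 = 0.3757
L = ρ/(1−ρ) = 0.3757/(1 − 0.3757) = 0.3757/0.6243 = 0.6018

Final: 0.6018


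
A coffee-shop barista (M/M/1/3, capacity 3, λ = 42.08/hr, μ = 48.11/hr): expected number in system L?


ρ = 42.08/48.11 = 0.8747
L = ρ[1 − (K+1)ρ^K + Kρ^(K+1)] / [(1−ρ)(1−ρ^(K+1))]
Numerator: 0.8747·(1 − 4·0.669146 + 3·0.585277) = 0.069313
Denominator: (0.1253)·(0.414723) = 0.051980
L = 0.069313/0.051980 = 1.3334

Final: 1.3334


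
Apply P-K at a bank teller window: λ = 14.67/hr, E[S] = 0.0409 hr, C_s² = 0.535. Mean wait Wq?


ρ = λ·E[S] = 14.67·0.0409 = 0.6000
E[S²] = E[S]²(1+C_s²) = 0.0409²·(1+0.535) = 0.002568
Wq = λ·E[S²]/(2(1−ρ)) = 14.67·0.002568/(2·0.4000) = 0.04709 hr

Final: 0.04709 hr


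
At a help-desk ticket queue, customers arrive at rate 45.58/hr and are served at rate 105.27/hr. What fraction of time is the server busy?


ρ = λ/μ = 45.58/105.27 = 0.4330

Final: 0.4330


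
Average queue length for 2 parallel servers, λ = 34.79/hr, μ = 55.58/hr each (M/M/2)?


a = λ/μ = 0.6259; ρ = a/2 = 0.3130
P₀ = 0.523261
Lq = P₀·a^c·ρ / (c!·(1−ρ)²) = 0.523261·0.39181·0.3130/(2·0.47201)
= 0.06797

Final: 0.06797


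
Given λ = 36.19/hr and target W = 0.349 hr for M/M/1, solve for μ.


W = 1/(μ−λ) ⇒ μ − λ = 1/W = 1/0.349 = 2.8653
μ = λ + 1/W = 36.19 + 2.8653 = 39.0553 per hr

Final: 39.0553 /hr


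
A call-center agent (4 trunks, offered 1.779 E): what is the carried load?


B(4,1.779) = 0.072998 (Erlang-B)
Carried load = a(1 − B) = 1.779·(1 − 0.072998) = 1.779·0.927002 = 1.6491 E

Final: 1.6491 Erlangs


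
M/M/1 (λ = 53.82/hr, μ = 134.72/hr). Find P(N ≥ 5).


ρ = 53.82/134.72 = 0.3995
P(N ≥ n) = ρ^n = 0.3995^5 = 0.010176

Final: 0.010176


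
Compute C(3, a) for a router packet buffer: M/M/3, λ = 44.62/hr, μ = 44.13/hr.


a = λ/μ = 1.0111; ρ = a/3 = 0.3370
P₀ = 0.359437 (from M/M/c formula)
C(c,a) = [a^c/(c!(1−ρ))]·P₀ = [1.03368/(6·0.6630)]·0.359437
= 0.25986·0.359437 = 0.093404

Final: 0.093404


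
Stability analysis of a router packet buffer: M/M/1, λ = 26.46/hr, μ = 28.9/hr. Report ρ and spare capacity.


Total capacity cμ = 1·28.9 = 28.90/hr
ρ = λ/(cμ) = 26.46/28.90 = 0.9156
Stable ⇔ ρ < 1: YES
Spare capacity = cμ − λ = 28.90 − 26.46 = 2.44/hr

Final: ρ = 0.9156; stable; margin = 2.44/hr


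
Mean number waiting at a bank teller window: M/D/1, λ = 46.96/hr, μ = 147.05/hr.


ρ = 46.96/147.05 = 0.3193
M/D/1: Lq = ρ²/(2(1−ρ)) = 0.1020/(2·0.6807) = 0.07492

Final: 0.07492


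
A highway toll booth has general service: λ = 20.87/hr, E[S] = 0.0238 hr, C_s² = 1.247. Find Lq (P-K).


ρ = λ·E[S] = 20.87·0.0238 = 0.4967
Lq = ρ²(1+C_s²)/(2(1−ρ)) = 0.2467·(1+1.247)/(2·0.5033)
= 0.2467·2.2470/1.0066 = 0.55074

Final: 0.55074


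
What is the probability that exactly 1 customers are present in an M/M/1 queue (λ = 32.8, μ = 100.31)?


ρ = 32.8/100.31 = 0.3270
P_n = (1−ρ)·ρ^n = (1 − 0.3270)·0.3270^1 = 0.6730·0.326986 = 0.220066

Final: 0.220066


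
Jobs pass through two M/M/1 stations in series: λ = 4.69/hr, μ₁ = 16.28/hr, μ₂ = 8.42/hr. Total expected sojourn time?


Each node sees arrival rate λ = 4.69/hr (tandem ⇒ throughput preserved).
W₁ = 1/(μ₁−λ) = 1/(16.28−4.69) = 0.08628 hr
W₂ = 1/(μ₂−λ) = 1/(8.42−4.69) = 0.26810 hr
W_total = W₁ + W₂ = 0.08628 + 0.26810 = 0.35438 hr

Final: 0.35438 hr


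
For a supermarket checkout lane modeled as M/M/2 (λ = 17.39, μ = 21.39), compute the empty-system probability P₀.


a = λ/μ = 17.39/21.39 = 0.8130; ρ = a/c = 0.4065
Σ_{k=0}^{1} a^k/k! (terms k=0..1) = 1.00000 + 0.81300 = 1.81300
Tail: a^2/(2!(1−ρ)) = 0.66096/(2·0.5935) = 0.55683
P₀ = 1/(1.81300 + 0.55683) = 1/2.36983 = 0.421971

Final: 0.421971


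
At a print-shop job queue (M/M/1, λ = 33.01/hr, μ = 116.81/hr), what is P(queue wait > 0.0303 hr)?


ρ = 33.01/116.81 = 0.2826
P(Wq > t) = ρ·e^{−(μ−λ)t} = 0.2826·e^{−2.5391}
= 0.2826·0.078934 = 0.022306

Final: 0.022306


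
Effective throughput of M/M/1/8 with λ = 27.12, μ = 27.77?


ρ = 0.9766; P_K = (1−ρ)ρ^8/(1−ρ^9) = 0.100879
λ_eff = λ(1 − P_K) = 27.12·(1 − 0.100879) = 27.12·0.899121 = 24.3842 /hr

Final: 24.3842 /hr


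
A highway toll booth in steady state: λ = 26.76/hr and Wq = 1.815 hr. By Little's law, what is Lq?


Lq = λWq = 26.76·1.815 = 48.5694

Final: 48.5694


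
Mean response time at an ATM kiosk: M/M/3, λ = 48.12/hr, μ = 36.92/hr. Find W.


a = 1.3034; ρ = 0.4345; P₀ = 0.262797
Lq = P₀·a^c·ρ/(c!(1−ρ)²) = 0.13172
Wq = Lq/λ = 0.13172/48.12 = 0.002737 hr
W = Wq + 1/μ = 0.002737 + 0.02709 = 0.02982 hr

Final: 0.02982 hr


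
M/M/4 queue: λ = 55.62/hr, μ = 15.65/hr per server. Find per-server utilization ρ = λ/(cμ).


ρ = λ/(cμ) = 55.62/(4·15.65) = 55.62/62.60 = 0.8885

Final: 0.8885


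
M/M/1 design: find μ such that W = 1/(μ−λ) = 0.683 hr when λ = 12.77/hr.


W = 1/(μ−λ) ⇒ μ − λ = 1/W = 1/0.683 = 1.4641
μ = λ + 1/W = 12.77 + 1.4641 = 14.2341 per hr

Final: 14.2341 /hr


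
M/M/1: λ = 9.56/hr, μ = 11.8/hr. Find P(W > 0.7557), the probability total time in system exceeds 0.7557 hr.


W ~ Exponential(μ−λ) for M/M/1.
μ − λ = 11.8 − 9.56 = 2.2400
P(W > t) = e^{−(μ−λ)t} = e^{−1.6928} = 0.184009

Final: 0.184009


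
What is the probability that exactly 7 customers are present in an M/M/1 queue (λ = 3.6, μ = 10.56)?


ρ = 3.6/10.56 = 0.3409
P_n = (1−ρ)·ρ^n = (1 − 0.3409)·0.3409^7 = 0.6591·0.0005351 = 0.0003527

Final: 0.0003527


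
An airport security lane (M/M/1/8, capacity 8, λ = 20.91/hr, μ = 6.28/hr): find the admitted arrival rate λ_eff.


ρ = 3.3296; P_K = (1−ρ)ρ^8/(1−ρ^9) = 0.699679
λ_eff = λ(1 − P_K) = 20.91·(1 − 0.699679) = 20.91·0.300321 = 6.2797 /hr

Final: 6.2797 /hr


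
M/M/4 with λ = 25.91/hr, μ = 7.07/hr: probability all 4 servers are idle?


a = λ/μ = 25.91/7.07 = 3.6648; ρ = a/c = 0.9162
Σ_{k=0}^{3} a^k/k! (terms k=0..3) = 1.00000 + 3.66478 + 6.71531 + 8.20338 = 19.58347
Tail: a^4/(4!(1−ρ)) = 180.38150/(24·0.08380) = 89.68335
P₀ = 1/(19.58347 + 89.68335) = 1/109.26682 = 0.009152

Final: 0.009152


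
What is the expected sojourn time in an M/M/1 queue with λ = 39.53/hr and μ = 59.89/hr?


W = 1/(μ−λ) = 1/(59.89 − 39.53) = 1/20.36 = 0.04912 hr

Final: 0.04912 hr


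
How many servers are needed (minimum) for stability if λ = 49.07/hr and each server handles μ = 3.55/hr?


Stability requires cμ > λ ⇔ c > λ/μ.
λ/μ = 49.07/3.55 = 13.8225
Minimum integer c = ⌊13.8225⌋ + 1 = 14
Check: 14·3.55 = 49.70 > 49.07, while 13·3.55 = 46.15 ≤ 49.07

Final: 14 servers


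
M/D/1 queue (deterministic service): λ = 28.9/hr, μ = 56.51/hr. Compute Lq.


ρ = 28.9/56.51 = 0.5114
M/D/1: Lq = ρ²/(2(1−ρ)) = 0.2615/(2·0.4886) = 0.26765

Final: 0.26765


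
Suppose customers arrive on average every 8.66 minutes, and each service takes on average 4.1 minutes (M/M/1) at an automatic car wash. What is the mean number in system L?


λ = 60/8.66 = 6.9284 /hr
μ = 60/4.1 = 14.6341 /hr
ρ = λ/μ = 6.9284/14.6341 = 0.4734
L = ρ/(1−ρ) = 0.4734/0.5266 = 0.8991

Final: 0.8991


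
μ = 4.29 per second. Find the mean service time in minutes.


Mean service time = 1/μ = 1/4.29 second = 0.23310 second
In minutes: 0.23310 × 0.0166667 = 0.003885 min

Final: 0.003885 min


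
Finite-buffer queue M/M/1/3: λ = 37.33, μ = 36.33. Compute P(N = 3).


ρ = λ/μ = 37.33/36.33 = 1.0275
P_K = (1−ρ)ρ^K/(1−ρ^(K+1)) = (-0.02753·1.084870)/(1 − 1.114732)
= -0.029862/-0.114732 = 0.260273

Final: 0.260273


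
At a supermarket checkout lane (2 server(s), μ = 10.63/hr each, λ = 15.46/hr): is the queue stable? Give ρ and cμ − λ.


Total capacity cμ = 2·10.63 = 21.26/hr
ρ = λ/(cμ) = 15.46/21.26 = 0.7272
Stable ⇔ ρ < 1: YES
Spare capacity = cμ − λ = 21.26 − 15.46 = 5.80/hr

Final: ρ = 0.7272; stable; margin = 5.80/hr


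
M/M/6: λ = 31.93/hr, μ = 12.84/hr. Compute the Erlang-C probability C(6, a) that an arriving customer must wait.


a = λ/μ = 2.4868; ρ = a/6 = 0.4145
P₀ = 0.082723 (from M/M/c formula)
C(c,a) = [a^c/(c!(1−ρ))]·P₀ = [236.48487/(720·0.5855)]·0.082723
= 0.56094·0.082723 = 0.046402

Final: 0.046402


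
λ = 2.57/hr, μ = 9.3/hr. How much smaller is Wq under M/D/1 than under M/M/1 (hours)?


ρ = 2.57/9.3 = 0.2763
Wq(M/M/1) = ρ/(μ−λ) = 0.2763/6.73 = 0.04106 hr
Wq(M/D/1) = ρ/(2(μ−λ)) = 0.02053 hr
Savings = 0.04106 − 0.02053 = 0.02053 hr

Final: 0.02053 hr


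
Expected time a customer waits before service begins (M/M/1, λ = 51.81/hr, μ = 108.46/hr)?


ρ = 51.81/108.46 = 0.4777
Wq = ρ/(μ−λ) = 0.4777/(108.46 − 51.81) = 0.4777/56.65 = 0.008432 hr

Final: 0.008432 hr


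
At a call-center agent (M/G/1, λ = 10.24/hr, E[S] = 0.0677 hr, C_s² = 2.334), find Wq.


ρ = λ·E[S] = 10.24·0.0677 = 0.6932
E[S²] = E[S]²(1+C_s²) = 0.0677²·(1+2.334) = 0.015281
Wq = λ·E[S²]/(2(1−ρ)) = 10.24·0.015281/(2·0.3068) = 0.25505 hr

Final: 0.25505 hr


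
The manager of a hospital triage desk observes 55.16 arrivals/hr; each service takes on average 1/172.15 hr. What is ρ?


ρ = λ/μ = 55.16/172.15 = 0.3204

Final: 0.3204


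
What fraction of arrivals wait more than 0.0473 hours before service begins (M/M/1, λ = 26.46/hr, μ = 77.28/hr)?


ρ = 26.46/77.28 = 0.3424
P(Wq > t) = ρ·e^{−(μ−λ)t} = 0.3424·e^{−2.4038}
= 0.3424·0.090375 = 0.030944

Final: 0.030944


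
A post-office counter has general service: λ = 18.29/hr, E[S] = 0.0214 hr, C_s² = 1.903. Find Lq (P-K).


ρ = λ·E[S] = 18.29·0.0214 = 0.3914
Lq = ρ²(1+C_s²)/(2(1−ρ)) = 0.1532·(1+1.903)/(2·0.6086)
= 0.1532·2.9030/1.2172 = 0.36538

Final: 0.36538


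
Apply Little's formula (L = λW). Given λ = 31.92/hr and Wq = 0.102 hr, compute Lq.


Lq = λWq = 31.92·0.102 = 3.2558

Final: 3.2558


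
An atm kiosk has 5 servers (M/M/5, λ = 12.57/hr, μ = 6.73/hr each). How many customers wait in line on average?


a = λ/μ = 1.8678; ρ = a/5 = 0.3736
P₀ = 0.153671
Lq = P₀·a^c·ρ / (c!·(1−ρ)²) = 0.153671·22.73009·0.3736/(120·0.39244)
= 0.02771

Final: 0.02771


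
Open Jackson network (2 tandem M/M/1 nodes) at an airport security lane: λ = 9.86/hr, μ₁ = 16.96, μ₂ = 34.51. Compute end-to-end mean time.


Each node sees arrival rate λ = 9.86/hr (tandem ⇒ throughput preserved).
W₁ = 1/(μ₁−λ) = 1/(16.96−9.86) = 0.14085 hr
W₂ = 1/(μ₂−λ) = 1/(34.51−9.86) = 0.04057 hr
W_total = W₁ + W₂ = 0.14085 + 0.04057 = 0.18141 hr

Final: 0.18141 hr


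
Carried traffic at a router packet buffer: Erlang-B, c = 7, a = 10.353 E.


B(7,10.353) = 0.424446 (Erlang-B)
Carried load = a(1 − B) = 10.353·(1 − 0.424446) = 10.353·0.575554 = 5.9587 E

Final: 5.9587 Erlangs


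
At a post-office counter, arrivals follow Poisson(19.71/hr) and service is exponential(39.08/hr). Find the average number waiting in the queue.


ρ = 19.71/39.08 = 0.5044
Lq = ρ²/(1−ρ) = 0.2544/0.4956 = 0.5132

Final: 0.5132


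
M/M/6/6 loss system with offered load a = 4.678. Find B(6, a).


B(c,a) = (a^c/c!) / Σ_{k=0}^{c} a^k/k!
a^6/6! = 14.555556
Σ terms (k=0..6): 1.00000 + 4.67800 + 10.94184 + 17.06198 + 19.95398 + 18.66895 + 14.55556 = 86.860309
B = 14.555556/86.860309 = 0.167574

Final: 0.167574


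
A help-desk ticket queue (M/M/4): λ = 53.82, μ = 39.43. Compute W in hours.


a = 1.3650; ρ = 0.3412; P₀ = 0.253815
Lq = P₀·a^c·ρ/(c!(1−ρ)²) = 0.02887
Wq = Lq/λ = 0.02887/53.82 = 0.0005363 hr
W = Wq + 1/μ = 0.0005363 + 0.02536 = 0.02590 hr

Final: 0.02590 hr


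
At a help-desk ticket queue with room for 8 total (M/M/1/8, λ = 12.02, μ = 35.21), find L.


ρ = 12.02/35.21 = 0.3414
L = ρ[1 − (K+1)ρ^K + Kρ^(K+1)] / [(1−ρ)(1−ρ^(K+1))]
Numerator: 0.3414·(1 − 9·0.0001845 + 8·0.00006297) = 0.340986
Denominator: (0.6586)·(0.999937) = 0.658578
L = 0.340986/0.658578 = 0.5178

Final: 0.5178


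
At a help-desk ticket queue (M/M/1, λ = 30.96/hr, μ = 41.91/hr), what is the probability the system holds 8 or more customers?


ρ = 30.96/41.91 = 0.7387
P(N ≥ n) = ρ^n = 0.7387^8 = 0.088688

Final: 0.088688


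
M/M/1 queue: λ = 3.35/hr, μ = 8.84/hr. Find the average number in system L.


ρ = λ/μ = 3.35/8.84 = 0.3790
L = ρ/(1−ρ) = 0.3790/(1 − 0.3790) = 0.3790/0.6210 = 0.6102

Final: 0.6102


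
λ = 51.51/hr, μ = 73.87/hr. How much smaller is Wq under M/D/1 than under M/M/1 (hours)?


ρ = 51.51/73.87 = 0.6973
Wq(M/M/1) = ρ/(μ−λ) = 0.6973/22.36 = 0.03119 hr
Wq(M/D/1) = ρ/(2(μ−λ)) = 0.01559 hr
Savings = 0.03119 − 0.01559 = 0.01559 hr

Final: 0.01559 hr


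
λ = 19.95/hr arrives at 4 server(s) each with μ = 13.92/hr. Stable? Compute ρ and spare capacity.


Total capacity cμ = 4·13.92 = 55.68/hr
ρ = λ/(cμ) = 19.95/55.68 = 0.3583
Stable ⇔ ρ < 1: YES
Spare capacity = cμ − λ = 55.68 − 19.95 = 35.73/hr

Final: ρ = 0.3583; stable; margin = 35.73/hr


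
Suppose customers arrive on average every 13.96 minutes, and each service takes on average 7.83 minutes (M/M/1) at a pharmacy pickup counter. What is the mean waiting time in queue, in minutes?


λ = 60/13.96 = 4.2980 /hr
μ = 60/7.83 = 7.6628 /hr
ρ = λ/μ = 4.2980/7.6628 = 0.5609
Wq = ρ/(μ−λ) = 0.5609/(7.6628−4.2980) = 0.16669 hr
In minutes: 0.16669·60 = 10.001 min

Final: 10.001 min


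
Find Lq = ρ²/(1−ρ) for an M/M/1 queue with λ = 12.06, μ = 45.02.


ρ = 12.06/45.02 = 0.2679
Lq = ρ²/(1−ρ) = 0.07176/0.7321 = 0.09802

Final: 0.09802


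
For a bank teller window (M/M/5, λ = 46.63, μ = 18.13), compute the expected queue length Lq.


a = λ/μ = 2.5720; ρ = a/5 = 0.5144
P₀ = 0.074240
Lq = P₀·a^c·ρ / (c!·(1−ρ)²) = 0.074240·112.54807·0.5144/(120·0.23581)
= 0.15189

Final: 0.15189


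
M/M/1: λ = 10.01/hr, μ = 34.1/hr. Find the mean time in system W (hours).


W = 1/(μ−λ) = 1/(34.1 − 10.01) = 1/24.09 = 0.04151 hr

Final: 0.04151 hr


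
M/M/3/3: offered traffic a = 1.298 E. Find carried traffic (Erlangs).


B(3,1.298) = 0.103992 (Erlang-B)
Carried load = a(1 − B) = 1.298·(1 − 0.103992) = 1.298·0.896008 = 1.1630 E

Final: 1.1630 Erlangs


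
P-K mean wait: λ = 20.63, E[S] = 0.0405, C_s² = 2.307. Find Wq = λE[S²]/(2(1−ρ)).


ρ = λ·E[S] = 20.63·0.0405 = 0.8355
E[S²] = E[S]²(1+C_s²) = 0.0405²·(1+2.307) = 0.005424
Wq = λ·E[S²]/(2(1−ρ)) = 20.63·0.005424/(2·0.1645) = 0.34016 hr

Final: 0.34016 hr


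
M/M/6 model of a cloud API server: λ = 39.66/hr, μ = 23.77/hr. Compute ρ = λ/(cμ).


ρ = λ/(cμ) = 39.66/(6·23.77) = 39.66/142.62 = 0.2781

Final: 0.2781


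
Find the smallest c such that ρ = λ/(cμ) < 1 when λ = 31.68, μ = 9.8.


Stability requires cμ > λ ⇔ c > λ/μ.
λ/μ = 31.68/9.8 = 3.2327
Minimum integer c = ⌊3.2327⌋ + 1 = 4
Check: 4·9.8 = 39.20 > 31.68, while 3·9.8 = 29.40 ≤ 31.68

Final: 4 servers


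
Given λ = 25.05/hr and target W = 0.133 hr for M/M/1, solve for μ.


W = 1/(μ−λ) ⇒ μ − λ = 1/W = 1/0.133 = 7.5188
μ = λ + 1/W = 25.05 + 7.5188 = 32.5688 per hr

Final: 32.5688 /hr


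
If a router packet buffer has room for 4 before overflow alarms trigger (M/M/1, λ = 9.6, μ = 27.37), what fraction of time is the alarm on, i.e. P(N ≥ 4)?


ρ = 9.6/27.37 = 0.3507
P(N ≥ n) = ρ^n = 0.3507^4 = 0.015135

Final: 0.015135


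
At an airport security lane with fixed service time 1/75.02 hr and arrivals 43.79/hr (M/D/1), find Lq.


ρ = 43.79/75.02 = 0.5837
M/D/1: Lq = ρ²/(2(1−ρ)) = 0.3407/(2·0.4163) = 0.40923

Final: 0.40923


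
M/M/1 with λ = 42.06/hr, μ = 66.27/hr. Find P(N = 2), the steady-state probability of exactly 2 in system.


ρ = 42.06/66.27 = 0.6347
P_n = (1−ρ)·ρ^n = (1 − 0.6347)·0.6347^2 = 0.3653·0.402814 = 0.147158

Final: 0.147158


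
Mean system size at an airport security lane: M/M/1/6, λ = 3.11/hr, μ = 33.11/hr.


ρ = 3.11/33.11 = 0.09393
L = ρ[1 − (K+1)ρ^K + Kρ^(K+1)] / [(1−ρ)(1−ρ^(K+1))]
Numerator: 0.09393·(1 − 7·0.0000006868 + 6·0.00000006451) = 0.093929
Denominator: (0.9061)·(1.000000) = 0.906071
L = 0.093929/0.906071 = 0.1037

Final: 0.1037


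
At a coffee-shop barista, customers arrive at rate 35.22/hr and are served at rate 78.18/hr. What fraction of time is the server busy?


ρ = λ/μ = 35.22/78.18 = 0.4505

Final: 0.4505


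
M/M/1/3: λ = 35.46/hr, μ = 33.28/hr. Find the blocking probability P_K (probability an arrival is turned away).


ρ = λ/μ = 35.46/33.28 = 1.0655
P_K = (1−ρ)ρ^K/(1−ρ^(K+1)) = (-0.06550·1.209668)/(1 − 1.288907)
= -0.079239/-0.288907 = 0.274272

Final: 0.274272


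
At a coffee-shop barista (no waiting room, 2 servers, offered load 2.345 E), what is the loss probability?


B(c,a) = (a^c/c!) / Σ_{k=0}^{c} a^k/k!
a^2/2! = 2.749513
Σ terms (k=0..2): 1.00000 + 2.34500 + 2.74951 = 6.094513
B = 2.749513/6.094513 = 0.451146

Final: 0.451146


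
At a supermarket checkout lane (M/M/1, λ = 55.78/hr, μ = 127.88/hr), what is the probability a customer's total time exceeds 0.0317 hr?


W ~ Exponential(μ−λ) for M/M/1.
μ − λ = 127.88 − 55.78 = 72.1000
P(W > t) = e^{−(μ−λ)t} = e^{−2.2856} = 0.101716

Final: 0.101716


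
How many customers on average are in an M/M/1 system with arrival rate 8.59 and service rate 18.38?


ρ = λ/μ = 8.59/18.38 = 0.4674
L = ρ/(1−ρ) = 0.4674/(1 − 0.4674) = 0.4674/0.5326 = 0.8774

Final: 0.8774


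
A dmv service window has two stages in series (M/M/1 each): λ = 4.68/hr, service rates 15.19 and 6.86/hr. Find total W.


Each node sees arrival rate λ = 4.68/hr (tandem ⇒ throughput preserved).
W₁ = 1/(μ₁−λ) = 1/(15.19−4.68) = 0.09515 hr
W₂ = 1/(μ₂−λ) = 1/(6.86−4.68) = 0.45872 hr
W_total = W₁ + W₂ = 0.09515 + 0.45872 = 0.55386 hr

Final: 0.55386 hr


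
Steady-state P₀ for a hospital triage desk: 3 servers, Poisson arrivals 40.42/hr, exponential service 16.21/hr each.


a = λ/μ = 40.42/16.21 = 2.4935; ρ = a/c = 0.8312
Σ_{k=0}^{2} a^k/k! (terms k=0..2) = 1.00000 + 2.49352 + 3.10883 = 6.60235
Tail: a^3/(3!(1−ρ)) = 15.50386/(6·0.1688) = 15.30558
P₀ = 1/(6.60235 + 15.30558) = 1/21.90793 = 0.045646

Final: 0.045646


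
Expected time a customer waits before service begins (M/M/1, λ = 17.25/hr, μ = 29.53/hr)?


ρ = 17.25/29.53 = 0.5842
Wq = ρ/(μ−λ) = 0.5842/(29.53 − 17.25) = 0.5842/12.28 = 0.04757 hr

Final: 0.04757 hr


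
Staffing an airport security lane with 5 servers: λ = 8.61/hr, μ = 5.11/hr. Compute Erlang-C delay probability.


a = λ/μ = 1.6849; ρ = a/5 = 0.3370
P₀ = 0.184904 (from M/M/c formula)
C(c,a) = [a^c/(c!(1−ρ))]·P₀ = [13.58036/(120·0.6630)]·0.184904
= 0.17069·0.184904 = 0.031561

Final: 0.031561


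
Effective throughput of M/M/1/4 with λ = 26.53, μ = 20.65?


ρ = 1.2847; P_K = (1−ρ)ρ^4/(1−ρ^5) = 0.310285
λ_eff = λ(1 − P_K) = 26.53·(1 − 0.310285) = 26.53·0.689715 = 18.2981 /hr

Final: 18.2981 /hr


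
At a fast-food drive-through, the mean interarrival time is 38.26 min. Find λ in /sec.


λ = 1/(interarrival time) in consistent units.
1 second = 0.0166667 min, so λ = 0.0166667/38.26 = 0.0004356 per second

Final: 0.0004356 /sec


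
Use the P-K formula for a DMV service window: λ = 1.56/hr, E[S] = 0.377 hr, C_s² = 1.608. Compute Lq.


ρ = λ·E[S] = 1.56·0.377 = 0.5881
Lq = ρ²(1+C_s²)/(2(1−ρ)) = 0.3459·(1+1.608)/(2·0.4119)
= 0.3459·2.6080/0.8238 = 1.09506

Final: 1.09506


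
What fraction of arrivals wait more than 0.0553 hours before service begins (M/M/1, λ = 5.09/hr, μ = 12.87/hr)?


ρ = 5.09/12.87 = 0.3955
P(Wq > t) = ρ·e^{−(μ−λ)t} = 0.3955·e^{−0.4302}
= 0.3955·0.650357 = 0.257212

Final: 0.257212


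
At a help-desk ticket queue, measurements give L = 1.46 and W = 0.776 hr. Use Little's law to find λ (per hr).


λ = L/W = 1.46/0.776 = 1.8814 /hr

Final: 1.8814 /hr


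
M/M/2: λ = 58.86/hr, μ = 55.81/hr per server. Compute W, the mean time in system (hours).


a = 1.0546; ρ = 0.5273; P₀ = 0.309479
Lq = P₀·a^c·ρ/(c!(1−ρ)²) = 0.40623
Wq = Lq/λ = 0.40623/58.86 = 0.006902 hr
W = Wq + 1/μ = 0.006902 + 0.01792 = 0.02482 hr

Final: 0.02482 hr


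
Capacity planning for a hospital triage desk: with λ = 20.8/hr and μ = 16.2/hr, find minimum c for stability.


Stability requires cμ > λ ⇔ c > λ/μ.
λ/μ = 20.8/16.2 = 1.2840
Minimum integer c = ⌊1.2840⌋ + 1 = 2
Check: 2·16.2 = 32.40 > 20.8, while 1·16.2 = 16.20 ≤ 20.8

Final: 2 servers


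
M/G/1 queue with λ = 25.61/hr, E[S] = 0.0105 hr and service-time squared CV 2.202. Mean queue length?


ρ = λ·E[S] = 25.61·0.0105 = 0.2689
Lq = ρ²(1+C_s²)/(2(1−ρ)) = 0.07231·(1+2.202)/(2·0.7311)
= 0.07231·3.2020/1.4622 = 0.15835

Final: 0.15835


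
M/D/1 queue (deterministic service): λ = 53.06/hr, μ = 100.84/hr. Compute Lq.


ρ = 53.06/100.84 = 0.5262
M/D/1: Lq = ρ²/(2(1−ρ)) = 0.2769/(2·0.4738) = 0.29216

Final: 0.29216


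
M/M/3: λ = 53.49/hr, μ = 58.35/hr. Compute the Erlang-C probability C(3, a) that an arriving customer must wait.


a = λ/μ = 0.9167; ρ = a/3 = 0.3056
P₀ = 0.396546 (from M/M/c formula)
C(c,a) = [a^c/(c!(1−ρ))]·P₀ = [0.77036/(6·0.6944)]·0.396546
= 0.18489·0.396546 = 0.073318

Final: 0.073318


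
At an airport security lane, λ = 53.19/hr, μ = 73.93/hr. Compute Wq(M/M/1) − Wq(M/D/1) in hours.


ρ = 53.19/73.93 = 0.7195
Wq(M/M/1) = ρ/(μ−λ) = 0.7195/20.74 = 0.03469 hr
Wq(M/D/1) = ρ/(2(μ−λ)) = 0.01734 hr
Savings = 0.03469 − 0.01734 = 0.01734 hr

Final: 0.01734 hr


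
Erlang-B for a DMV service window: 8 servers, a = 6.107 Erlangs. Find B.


B(c,a) = (a^c/c!) / Σ_{k=0}^{c} a^k/k!
a^8/8! = 47.984706
Σ terms (k=0..8): 1.00000 + 6.10700 + 18.64772 + 37.96055 + 57.95627 + 70.78779 + 72.05017 + 62.85863 + 47.98471 = 375.352844
B = 47.984706/375.352844 = 0.127839

Final: 0.127839


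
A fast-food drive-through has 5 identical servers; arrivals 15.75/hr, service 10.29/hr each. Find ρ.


ρ = λ/(cμ) = 15.75/(5·10.29) = 15.75/51.45 = 0.3061

Final: 0.3061


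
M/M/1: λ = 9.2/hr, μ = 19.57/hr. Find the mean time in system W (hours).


W = 1/(μ−λ) = 1/(19.57 − 9.2) = 1/10.37 = 0.09643 hr

Final: 0.09643 hr


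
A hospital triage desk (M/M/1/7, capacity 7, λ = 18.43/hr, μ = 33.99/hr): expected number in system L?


ρ = 18.43/33.99 = 0.5422
L = ρ[1 − (K+1)ρ^K + Kρ^(K+1)] / [(1−ρ)(1−ρ^(K+1))]
Numerator: 0.5422·(1 − 8·0.013779 + 7·0.007471) = 0.510806
Denominator: (0.4578)·(0.992529) = 0.454361
L = 0.510806/0.454361 = 1.1242

Final: 1.1242


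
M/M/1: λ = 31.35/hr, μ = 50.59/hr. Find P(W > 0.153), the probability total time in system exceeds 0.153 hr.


W ~ Exponential(μ−λ) for M/M/1.
μ − λ = 50.59 − 31.35 = 19.2400
P(W > t) = e^{−(μ−λ)t} = e^{−2.9437} = 0.052669

Final: 0.052669


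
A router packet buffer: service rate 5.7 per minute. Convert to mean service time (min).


Mean service time = 1/μ = 1/5.7 minute = 0.17544 minute
In minutes: 0.17544 × 1 = 0.1754 min

Final: 0.1754 min


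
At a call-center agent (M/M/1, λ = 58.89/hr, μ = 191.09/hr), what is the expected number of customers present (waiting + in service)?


ρ = λ/μ = 58.89/191.09 = 0.3082
L = ρ/(1−ρ) = 0.3082/(1 − 0.3082) = 0.3082/0.6918 = 0.4455

Final: 0.4455


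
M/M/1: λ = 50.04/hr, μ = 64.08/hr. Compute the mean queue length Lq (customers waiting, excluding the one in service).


ρ = 50.04/64.08 = 0.7809
Lq = ρ²/(1−ρ) = 0.6098/0.2191 = 2.7832

Final: 2.7832


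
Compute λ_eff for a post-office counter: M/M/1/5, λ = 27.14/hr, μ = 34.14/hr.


ρ = 0.7950; P_K = (1−ρ)ρ^5/(1−ρ^6) = 0.087075
λ_eff = λ(1 − P_K) = 27.14·(1 − 0.087075) = 27.14·0.912925 = 24.7768 /hr

Final: 24.7768 /hr


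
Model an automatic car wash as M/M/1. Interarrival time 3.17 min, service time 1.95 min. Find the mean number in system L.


λ = 60/3.17 = 18.9274 /hr
μ = 60/1.95 = 30.7692 /hr
ρ = λ/μ = 18.9274/30.7692 = 0.6151
L = ρ/(1−ρ) = 0.6151/0.3849 = 1.5984

Final: 1.5984


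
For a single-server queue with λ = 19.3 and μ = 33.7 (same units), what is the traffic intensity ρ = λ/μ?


ρ = λ/μ = 19.3/33.7 = 0.5727

Final: 0.5727


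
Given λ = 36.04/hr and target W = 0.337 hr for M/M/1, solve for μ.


W = 1/(μ−λ) ⇒ μ − λ = 1/W = 1/0.337 = 2.9674
μ = λ + 1/W = 36.04 + 2.9674 = 39.0074 per hr

Final: 39.0074 /hr


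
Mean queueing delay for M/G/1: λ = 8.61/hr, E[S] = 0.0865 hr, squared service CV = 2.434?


ρ = λ·E[S] = 8.61·0.0865 = 0.7448
E[S²] = E[S]²(1+C_s²) = 0.0865²·(1+2.434) = 0.025694
Wq = λ·E[S²]/(2(1−ρ)) = 8.61·0.025694/(2·0.2552) = 0.43338 hr

Final: 0.43338 hr


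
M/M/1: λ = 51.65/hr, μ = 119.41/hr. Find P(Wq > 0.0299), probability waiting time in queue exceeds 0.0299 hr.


ρ = 51.65/119.41 = 0.4325
P(Wq > t) = ρ·e^{−(μ−λ)t} = 0.4325·e^{−2.0260}
= 0.4325·0.131859 = 0.057035

Final: 0.057035


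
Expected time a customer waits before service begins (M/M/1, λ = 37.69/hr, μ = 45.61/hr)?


ρ = 37.69/45.61 = 0.8264
Wq = ρ/(μ−λ) = 0.8264/(45.61 − 37.69) = 0.8264/7.92 = 0.1043 hr

Final: 0.1043 hr


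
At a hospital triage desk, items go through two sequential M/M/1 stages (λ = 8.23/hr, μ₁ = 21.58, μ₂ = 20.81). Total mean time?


Each node sees arrival rate λ = 8.23/hr (tandem ⇒ throughput preserved).
W₁ = 1/(μ₁−λ) = 1/(21.58−8.23) = 0.07491 hr
W₂ = 1/(μ₂−λ) = 1/(20.81−8.23) = 0.07949 hr
W_total = W₁ + W₂ = 0.07491 + 0.07949 = 0.15440 hr

Final: 0.15440 hr


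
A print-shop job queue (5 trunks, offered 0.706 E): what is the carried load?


B(5,0.706) = 0.0007216 (Erlang-B)
Carried load = a(1 − B) = 0.706·(1 − 0.0007216) = 0.706·0.999278 = 0.7055 E

Final: 0.7055 Erlangs


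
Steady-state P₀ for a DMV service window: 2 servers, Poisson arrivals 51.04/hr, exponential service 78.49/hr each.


a = λ/μ = 51.04/78.49 = 0.6503; ρ = a/c = 0.3251
Σ_{k=0}^{1} a^k/k! (terms k=0..1) = 1.00000 + 0.65027 = 1.65027
Tail: a^2/(2!(1−ρ)) = 0.42286/(2·0.6749) = 0.31329
P₀ = 1/(1.65027 + 0.31329) = 1/1.96356 = 0.509278

Final: 0.509278


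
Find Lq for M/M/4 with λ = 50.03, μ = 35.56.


a = λ/μ = 1.4069; ρ = a/4 = 0.3517
P₀ = 0.243155
Lq = P₀·a^c·ρ / (c!·(1−ρ)²) = 0.243155·3.91810·0.3517/(24·0.42025)
= 0.03322

Final: 0.03322


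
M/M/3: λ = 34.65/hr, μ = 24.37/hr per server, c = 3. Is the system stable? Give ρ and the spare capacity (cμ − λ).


Total capacity cμ = 3·24.37 = 73.11/hr
ρ = λ/(cμ) = 34.65/73.11 = 0.4739
Stable ⇔ ρ < 1: YES
Spare capacity = cμ − λ = 73.11 − 34.65 = 38.46/hr

Final: ρ = 0.4739; stable; margin = 38.46/hr


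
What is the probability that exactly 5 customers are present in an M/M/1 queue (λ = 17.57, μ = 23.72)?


ρ = 17.57/23.72 = 0.7407
P_n = (1−ρ)·ρ^n = (1 − 0.7407)·0.7407^5 = 0.2593·0.222990 = 0.057816

Final: 0.057816


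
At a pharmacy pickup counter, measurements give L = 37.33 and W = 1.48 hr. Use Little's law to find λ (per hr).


λ = L/W = 37.33/1.48 = 25.2230 /hr

Final: 25.2230 /hr


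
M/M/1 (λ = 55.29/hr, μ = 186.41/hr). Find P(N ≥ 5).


ρ = 55.29/186.41 = 0.2966
P(N ≥ n) = ρ^n = 0.2966^5 = 0.002296

Final: 0.002296


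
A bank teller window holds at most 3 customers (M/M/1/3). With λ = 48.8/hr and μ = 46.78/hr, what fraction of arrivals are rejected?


ρ = λ/μ = 48.8/46.78 = 1.0432
P_K = (1−ρ)ρ^K/(1−ρ^(K+1)) = (-0.04318·1.135217)/(1 − 1.184236)
= -0.049020/-0.184236 = 0.266069

Final: 0.266069


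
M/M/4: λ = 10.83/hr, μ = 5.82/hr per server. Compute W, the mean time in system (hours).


a = 1.8608; ρ = 0.4652; P₀ = 0.151510
Lq = P₀·a^c·ρ/(c!(1−ρ)²) = 0.12312
Wq = Lq/λ = 0.12312/10.83 = 0.01137 hr
W = Wq + 1/μ = 0.01137 + 0.17182 = 0.18319 hr

Final: 0.18319 hr


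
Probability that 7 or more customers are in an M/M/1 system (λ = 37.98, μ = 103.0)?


ρ = 37.98/103.0 = 0.3687
P(N ≥ n) = ρ^n = 0.3687^7 = 0.0009269

Final: 0.0009269


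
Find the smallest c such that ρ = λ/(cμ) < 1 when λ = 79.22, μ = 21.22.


Stability requires cμ > λ ⇔ c > λ/μ.
λ/μ = 79.22/21.22 = 3.7333
Minimum integer c = ⌊3.7333⌋ + 1 = 4
Check: 4·21.22 = 84.88 > 79.22, while 3·21.22 = 63.66 ≤ 79.22

Final: 4 servers
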